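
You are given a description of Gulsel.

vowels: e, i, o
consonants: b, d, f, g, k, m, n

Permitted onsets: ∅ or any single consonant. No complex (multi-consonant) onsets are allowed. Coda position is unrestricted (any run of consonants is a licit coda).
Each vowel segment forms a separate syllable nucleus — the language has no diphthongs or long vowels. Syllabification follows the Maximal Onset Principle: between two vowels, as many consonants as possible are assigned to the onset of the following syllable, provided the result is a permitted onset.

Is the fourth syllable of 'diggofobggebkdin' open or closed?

closed

Vowels present: i, o, o, e, i; each is a nucleus, giving 5 syllables.
V1 /i/ – V2 /o/: /gg/ splits as /g/ + /g/ (/g/ is the longest suffix that is a licit onset).
V2 /o/ – V3 /o/: just /f/ — single C goes to the following onset.
V3 /o/ – V4 /e/: cluster /bgg/ — the longest permitted-onset suffix is /g/; onset = /g/, preceding coda = /bg/.
V4 /e/ – V5 /i/: cluster /bkd/ — the longest permitted-onset suffix is /d/; onset = /d/, preceding coda = /bk/.
So the parse is dig.go.fobg.gebk.din.
Syllable 4 is /gebk/ with coda /bk/, so it is closed.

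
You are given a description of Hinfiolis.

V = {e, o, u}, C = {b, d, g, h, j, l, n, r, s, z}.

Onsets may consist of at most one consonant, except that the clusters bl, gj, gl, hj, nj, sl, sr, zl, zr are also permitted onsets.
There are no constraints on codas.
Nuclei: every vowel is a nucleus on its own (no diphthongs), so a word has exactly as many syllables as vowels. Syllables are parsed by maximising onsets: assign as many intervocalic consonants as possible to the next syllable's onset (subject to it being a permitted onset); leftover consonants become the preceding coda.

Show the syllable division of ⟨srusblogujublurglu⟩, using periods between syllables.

The vowels are u, o, u, u, u, u — 6 nuclei, so 6 syllables.
V1 /u/ – V2 /o/: /sbl/ splits as /s/ + /bl/ (/bl/ is the longest suffix that is a licit onset).
V2 /o/ – V3 /u/: /g/ is a single consonant, so it becomes the next onset.
V3 /u/ – V4 /u/: /j/ → onset of the next syllable (single consonants are always licit onsets).
V4 /u/ – V5 /u/: cluster /bl/ — /bl/ is itself a permitted onset, so the whole cluster goes right; preceding coda = ∅.
V5 /u/ – V6 /u/: cluster /rgl/ — the longest permitted-onset suffix is /gl/; onset = /gl/, preceding coda = /r/.

srus.blo.gu.ju.blur.glu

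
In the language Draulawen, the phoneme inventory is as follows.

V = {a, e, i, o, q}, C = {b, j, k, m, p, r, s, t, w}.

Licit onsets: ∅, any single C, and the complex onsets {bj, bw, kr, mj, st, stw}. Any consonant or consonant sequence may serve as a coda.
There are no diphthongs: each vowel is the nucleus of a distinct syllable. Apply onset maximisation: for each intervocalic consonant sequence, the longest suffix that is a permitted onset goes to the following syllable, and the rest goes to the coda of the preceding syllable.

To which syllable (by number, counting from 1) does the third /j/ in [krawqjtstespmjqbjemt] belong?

Nuclei (vowels): a, q, e, q, e → 5 syllables.
/a…q/ gap (V1→V2): just /w/ — single C goes to the following onset.
/q…e/ gap (V2→V3): /jtst/ splits as /jt/ + /st/ (/st/ is the longest suffix that is a licit onset).
/e…q/ gap (V3→V4): /spmj/ splits as /sp/ + /mj/ (/mj/ is the longest suffix that is a licit onset).
/q…e/ gap (V4→V5): /bj/ — entire cluster is a permitted onset → onset /bj/, coda ∅.
Syllabification: kra.wqjt.stesp.mjq.bjemt.
The third /j/ is in the onset of syllable 5 (/bjemt/).

5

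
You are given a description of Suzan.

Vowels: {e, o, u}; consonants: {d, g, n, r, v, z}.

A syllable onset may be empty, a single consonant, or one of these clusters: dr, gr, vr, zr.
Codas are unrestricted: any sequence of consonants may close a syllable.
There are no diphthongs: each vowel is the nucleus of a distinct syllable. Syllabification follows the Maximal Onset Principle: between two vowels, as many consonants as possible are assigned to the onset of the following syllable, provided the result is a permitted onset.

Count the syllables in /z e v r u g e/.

Vowels present: e, u, e; each is a nucleus, giving 3 syllables.

3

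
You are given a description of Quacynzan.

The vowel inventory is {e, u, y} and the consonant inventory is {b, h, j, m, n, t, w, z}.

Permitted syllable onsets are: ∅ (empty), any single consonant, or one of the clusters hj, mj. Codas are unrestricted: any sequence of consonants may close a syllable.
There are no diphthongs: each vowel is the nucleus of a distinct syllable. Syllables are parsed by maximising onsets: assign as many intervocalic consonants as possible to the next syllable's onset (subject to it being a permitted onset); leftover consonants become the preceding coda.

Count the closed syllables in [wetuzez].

The vowels are e, u, e — 3 nuclei, so 3 syllables.
Between /e/ (V1) and /u/ (V2): /t/ is a single consonant, so it becomes the next onset.
Between /u/ (V2) and /e/ (V3): /z/ → onset of the next syllable (single consonants are always licit onsets).
Result: we.tu.zez.
Classifying each syllable: /we/ (open), /tu/ (open), /zez/ (closed).
Closed syllables: 1.

1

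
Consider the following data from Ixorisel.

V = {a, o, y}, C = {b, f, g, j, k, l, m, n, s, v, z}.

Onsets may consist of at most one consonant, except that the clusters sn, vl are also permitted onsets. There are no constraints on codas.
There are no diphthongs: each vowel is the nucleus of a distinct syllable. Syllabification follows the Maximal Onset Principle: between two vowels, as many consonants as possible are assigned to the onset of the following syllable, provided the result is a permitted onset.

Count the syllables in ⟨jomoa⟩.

3

Vowels present: o, o, a; each is a nucleus, giving 3 syllables.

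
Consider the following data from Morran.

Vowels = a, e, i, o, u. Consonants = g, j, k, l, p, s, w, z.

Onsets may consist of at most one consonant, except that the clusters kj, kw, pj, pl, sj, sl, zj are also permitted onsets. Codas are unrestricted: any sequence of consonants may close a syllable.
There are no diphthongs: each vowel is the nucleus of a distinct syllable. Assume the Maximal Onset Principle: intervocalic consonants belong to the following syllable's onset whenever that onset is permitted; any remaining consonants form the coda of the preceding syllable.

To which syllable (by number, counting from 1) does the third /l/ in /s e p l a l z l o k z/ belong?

The vowels are e, a, o — 3 nuclei, so 3 syllables.
V1 /e/ – V2 /a/: /pl/ — entire cluster is a permitted onset → onset /pl/, coda ∅.
V2 /a/ – V3 /o/: /lzl/ splits as /lz/ + /l/ (/l/ is the longest suffix that is a licit onset).
Syllabification: se.plalz.lokz.
The third /l/ is in the onset of syllable 3 (/lokz/).

3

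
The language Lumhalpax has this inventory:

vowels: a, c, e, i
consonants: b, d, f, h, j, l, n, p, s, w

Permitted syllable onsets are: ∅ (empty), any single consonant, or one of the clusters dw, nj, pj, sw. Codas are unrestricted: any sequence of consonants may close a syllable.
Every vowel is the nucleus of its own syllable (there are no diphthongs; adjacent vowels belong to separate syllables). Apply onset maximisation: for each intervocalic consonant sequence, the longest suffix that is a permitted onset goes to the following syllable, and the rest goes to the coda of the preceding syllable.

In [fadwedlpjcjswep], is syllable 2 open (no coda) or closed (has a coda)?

Vowels present: a, e, c, e; each is a nucleus, giving 4 syllables.
σ1/σ2 boundary: /dw/ — entire cluster is a permitted onset → onset /dw/, coda ∅.
σ2/σ3 boundary: /dlpj/ splits as /dl/ + /pj/ (/pj/ is the longest suffix that is a licit onset).
σ3/σ4 boundary: /jsw/; trying suffixes from longest down, /sw/ is the first permitted one, so coda /j/ | onset /sw/.
Result: fa.dwedl.pjcj.swep.
Syllable 2 is /dwedl/ with coda /dl/, so it is closed.

closed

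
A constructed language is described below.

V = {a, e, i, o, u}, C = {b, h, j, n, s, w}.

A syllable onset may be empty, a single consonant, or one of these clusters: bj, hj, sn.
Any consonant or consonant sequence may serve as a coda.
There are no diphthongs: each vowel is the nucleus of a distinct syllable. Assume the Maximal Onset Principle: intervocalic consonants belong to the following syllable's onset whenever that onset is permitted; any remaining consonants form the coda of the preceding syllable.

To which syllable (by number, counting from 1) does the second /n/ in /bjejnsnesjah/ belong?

2

Vowels present: e, e, a; each is a nucleus, giving 3 syllables.
/e…e/ gap (V1→V2): /jnsn/ splits as /jn/ + /sn/ (/sn/ is the longest suffix that is a licit onset).
/e…a/ gap (V2→V3): /sj/; trying suffixes from longest down, /j/ is the first permitted one, so coda /s/ | onset /j/.
Putting it together: bjejn.snes.jah.
The second /n/ is in the onset of syllable 2 (/snes/).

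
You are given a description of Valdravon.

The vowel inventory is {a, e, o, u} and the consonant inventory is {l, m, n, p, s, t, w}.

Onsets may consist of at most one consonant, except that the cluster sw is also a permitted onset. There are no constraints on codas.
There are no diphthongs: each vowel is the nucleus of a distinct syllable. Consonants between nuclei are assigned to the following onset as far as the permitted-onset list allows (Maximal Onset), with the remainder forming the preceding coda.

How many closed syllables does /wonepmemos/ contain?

Nuclei (vowels): o, e, e, o → 4 syllables.
Between /o/ (V1) and /e/ (V2): /n/ → onset of the next syllable (single consonants are always licit onsets).
Between /e/ (V2) and /e/ (V3): /pm/ splits as /p/ + /m/ (/m/ is the longest suffix that is a licit onset).
Between /e/ (V3) and /o/ (V4): just /m/ — single C goes to the following onset.
Syllabification: wo.nep.me.mos.
Classifying each syllable: /wo/ (open), /nep/ (closed), /me/ (open), /mos/ (closed).
Closed syllables: 2.

2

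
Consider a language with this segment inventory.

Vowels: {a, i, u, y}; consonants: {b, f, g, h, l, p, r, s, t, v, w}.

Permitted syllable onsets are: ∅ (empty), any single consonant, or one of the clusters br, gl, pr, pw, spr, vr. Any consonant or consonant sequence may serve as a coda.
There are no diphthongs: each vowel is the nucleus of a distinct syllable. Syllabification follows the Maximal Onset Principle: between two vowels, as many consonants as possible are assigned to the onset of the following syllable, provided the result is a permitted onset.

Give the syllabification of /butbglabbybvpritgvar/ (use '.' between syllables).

The vowels are u, a, y, i, a — 5 nuclei, so 5 syllables.
σ1/σ2 boundary: /tbgl/; trying suffixes from longest down, /gl/ is the first permitted one, so coda /tb/ | onset /gl/.
σ2/σ3 boundary: /bb/ splits as /b/ + /b/ (/b/ is the longest suffix that is a licit onset).
σ3/σ4 boundary: /bvpr/ splits as /bv/ + /pr/ (/pr/ is the longest suffix that is a licit onset).
σ4/σ5 boundary: cluster /tgv/ — the longest permitted-onset suffix is /v/; onset = /v/, preceding coda = /tg/.

butb.glab.bybv.pritg.var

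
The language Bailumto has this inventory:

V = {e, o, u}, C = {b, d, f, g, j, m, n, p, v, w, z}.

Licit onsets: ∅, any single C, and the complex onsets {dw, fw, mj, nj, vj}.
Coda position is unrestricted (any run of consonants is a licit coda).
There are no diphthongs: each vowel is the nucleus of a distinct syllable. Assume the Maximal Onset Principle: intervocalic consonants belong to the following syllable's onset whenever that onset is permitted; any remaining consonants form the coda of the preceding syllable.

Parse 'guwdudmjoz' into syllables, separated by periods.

guw.dud.mjoz

Nuclei (vowels): u, u, o → 3 syllables.
σ1/σ2 boundary: /wd/; trying suffixes from longest down, /d/ is the first permitted one, so coda /w/ | onset /d/.
σ2/σ3 boundary: /dmj/ splits as /d/ + /mj/ (/mj/ is the longest suffix that is a licit onset).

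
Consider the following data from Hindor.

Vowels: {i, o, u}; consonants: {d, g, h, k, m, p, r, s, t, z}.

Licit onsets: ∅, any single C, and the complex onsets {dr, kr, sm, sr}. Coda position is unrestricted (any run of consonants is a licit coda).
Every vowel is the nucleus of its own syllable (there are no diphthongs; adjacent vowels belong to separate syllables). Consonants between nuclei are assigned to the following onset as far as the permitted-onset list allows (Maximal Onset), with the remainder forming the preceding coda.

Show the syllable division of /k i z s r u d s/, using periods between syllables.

Nuclei (vowels): i, u → 2 syllables.
Between /i/ (V1) and /u/ (V2): /zsr/ — longest licit onset from the right is /sr/, leaving /z/ as coda.

kiz.sruds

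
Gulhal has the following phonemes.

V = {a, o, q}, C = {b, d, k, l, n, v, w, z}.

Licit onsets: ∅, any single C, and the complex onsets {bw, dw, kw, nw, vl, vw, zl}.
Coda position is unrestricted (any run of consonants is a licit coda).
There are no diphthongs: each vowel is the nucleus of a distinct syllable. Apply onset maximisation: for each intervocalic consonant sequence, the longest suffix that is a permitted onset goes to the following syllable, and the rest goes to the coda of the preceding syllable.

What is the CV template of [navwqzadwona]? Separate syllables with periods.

CV.CCV.CV.CCV.CV

Nuclei (vowels): a, q, a, o, a → 5 syllables.
V1 /a/ – V2 /q/: /vw/ is a licit onset in full, so it all attaches to the next syllable.
V2 /q/ – V3 /a/: just /z/ — single C goes to the following onset.
V3 /a/ – V4 /o/: /dw/ — entire cluster is a permitted onset → onset /dw/, coda ∅.
V4 /o/ – V5 /a/: just /n/ — single C goes to the following onset.
Syllabification: na.vwq.za.dwo.na.
Mapping each syllable to C/V: /na/ → CV, /vwq/ → CCV, /za/ → CV, /dwo/ → CCV, /na/ → CV.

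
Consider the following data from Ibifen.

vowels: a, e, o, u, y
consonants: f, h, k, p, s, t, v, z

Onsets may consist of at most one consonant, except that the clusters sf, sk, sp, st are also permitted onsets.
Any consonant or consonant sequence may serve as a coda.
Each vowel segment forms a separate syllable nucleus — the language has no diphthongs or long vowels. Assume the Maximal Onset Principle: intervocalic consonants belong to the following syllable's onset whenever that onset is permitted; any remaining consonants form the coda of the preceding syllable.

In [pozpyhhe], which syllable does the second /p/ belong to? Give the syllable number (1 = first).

2

The vowels are o, y, e — 3 nuclei, so 3 syllables.
σ1/σ2 boundary: /zp/ — longest licit onset from the right is /p/, leaving /z/ as coda.
σ2/σ3 boundary: /hh/; trying suffixes from longest down, /h/ is the first permitted one, so coda /h/ | onset /h/.
Putting it together: poz.pyh.he.
The second /p/ is in the onset of syllable 2 (/pyh/).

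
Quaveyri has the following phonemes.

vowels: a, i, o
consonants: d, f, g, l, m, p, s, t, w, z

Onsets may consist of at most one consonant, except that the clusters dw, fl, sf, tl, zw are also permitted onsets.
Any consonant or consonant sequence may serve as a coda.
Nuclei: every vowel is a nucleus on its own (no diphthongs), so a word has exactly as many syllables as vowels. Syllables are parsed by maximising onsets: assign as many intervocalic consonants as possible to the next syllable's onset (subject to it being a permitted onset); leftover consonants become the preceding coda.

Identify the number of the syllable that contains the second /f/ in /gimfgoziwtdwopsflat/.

5

Nuclei (vowels): i, o, i, o, a → 5 syllables.
σ1/σ2 boundary: cluster /mfg/ — the longest permitted-onset suffix is /g/; onset = /g/, preceding coda = /mf/.
σ2/σ3 boundary: /z/ → onset of the next syllable (single consonants are always licit onsets).
σ3/σ4 boundary: /wtdw/ splits as /wt/ + /dw/ (/dw/ is the longest suffix that is a licit onset).
σ4/σ5 boundary: /psfl/; trying suffixes from longest down, /fl/ is the first permitted one, so coda /ps/ | onset /fl/.
Putting it together: gimf.go.ziwt.dwops.flat.
The second /f/ is in the onset of syllable 5 (/flat/).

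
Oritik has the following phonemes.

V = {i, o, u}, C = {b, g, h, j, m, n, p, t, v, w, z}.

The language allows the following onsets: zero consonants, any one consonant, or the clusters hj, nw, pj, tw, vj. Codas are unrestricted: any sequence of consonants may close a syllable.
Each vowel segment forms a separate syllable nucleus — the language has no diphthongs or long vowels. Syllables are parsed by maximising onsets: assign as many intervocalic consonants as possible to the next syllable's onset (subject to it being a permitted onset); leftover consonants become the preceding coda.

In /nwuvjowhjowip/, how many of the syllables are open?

The vowels are u, o, o, i — 4 nuclei, so 4 syllables.
Between /u/ (V1) and /o/ (V2): cluster /vj/ — /vj/ is itself a permitted onset, so the whole cluster goes right; preceding coda = ∅.
Between /o/ (V2) and /o/ (V3): /whj/ splits as /w/ + /hj/ (/hj/ is the longest suffix that is a licit onset).
Between /o/ (V3) and /i/ (V4): just /w/ — single C goes to the following onset.
So the parse is nwu.vjow.hjo.wip.
Classifying each syllable: /nwu/ (open), /vjow/ (closed), /hjo/ (open), /wip/ (closed).
Open syllables: 2.

2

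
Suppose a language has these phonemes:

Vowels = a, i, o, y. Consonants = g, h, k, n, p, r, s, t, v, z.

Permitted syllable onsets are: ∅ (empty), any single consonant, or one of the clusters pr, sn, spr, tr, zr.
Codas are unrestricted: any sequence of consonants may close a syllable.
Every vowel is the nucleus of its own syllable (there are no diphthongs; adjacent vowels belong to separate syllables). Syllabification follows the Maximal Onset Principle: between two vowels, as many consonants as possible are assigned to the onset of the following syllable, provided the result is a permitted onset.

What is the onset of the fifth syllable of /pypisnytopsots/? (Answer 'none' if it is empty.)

s

The vowels are y, i, y, o, o — 5 nuclei, so 5 syllables.
σ1/σ2 boundary: /p/ is a single consonant, so it becomes the next onset.
σ2/σ3 boundary: /sn/ — entire cluster is a permitted onset → onset /sn/, coda ∅.
σ3/σ4 boundary: just /t/ — single C goes to the following onset.
σ4/σ5 boundary: /ps/ splits as /p/ + /s/ (/s/ is the longest suffix that is a licit onset).
Syllabification: py.pi.sny.top.sots.
Syllable 5 is /sots/: onset /s/, nucleus /o/, coda /ts/.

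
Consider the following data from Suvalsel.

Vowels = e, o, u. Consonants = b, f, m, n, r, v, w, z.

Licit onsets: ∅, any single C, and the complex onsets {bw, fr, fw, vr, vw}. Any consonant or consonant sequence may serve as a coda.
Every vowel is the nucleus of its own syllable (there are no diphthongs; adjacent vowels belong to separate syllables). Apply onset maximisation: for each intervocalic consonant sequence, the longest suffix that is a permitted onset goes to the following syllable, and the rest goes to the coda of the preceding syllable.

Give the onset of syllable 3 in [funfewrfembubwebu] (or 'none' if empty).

f

Nuclei (vowels): u, e, e, u, e, u → 6 syllables.
V1 /u/ – V2 /e/: /nf/; trying suffixes from longest down, /f/ is the first permitted one, so coda /n/ | onset /f/.
V2 /e/ – V3 /e/: /wrf/ splits as /wr/ + /f/ (/f/ is the longest suffix that is a licit onset).
V3 /e/ – V4 /u/: /mb/ — longest licit onset from the right is /b/, leaving /m/ as coda.
V4 /u/ – V5 /e/: cluster /bw/ — /bw/ is itself a permitted onset, so the whole cluster goes right; preceding coda = ∅.
V5 /e/ – V6 /u/: /b/ is a single consonant, so it becomes the next onset.
Syllabification: fun.fewr.fem.bu.bwe.bu.
Syllable 3 is /fem/: onset /f/, nucleus /e/, coda /m/.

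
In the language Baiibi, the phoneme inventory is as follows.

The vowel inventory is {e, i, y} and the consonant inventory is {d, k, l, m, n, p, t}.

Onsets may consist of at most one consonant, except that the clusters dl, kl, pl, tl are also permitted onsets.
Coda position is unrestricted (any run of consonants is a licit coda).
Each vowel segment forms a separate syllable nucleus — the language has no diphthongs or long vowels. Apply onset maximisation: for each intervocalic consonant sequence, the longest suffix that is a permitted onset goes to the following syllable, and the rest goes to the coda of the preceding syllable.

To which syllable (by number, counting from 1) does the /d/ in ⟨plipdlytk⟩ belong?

Vowels present: i, y; each is a nucleus, giving 2 syllables.
Between /i/ (V1) and /y/ (V2): /pdl/; trying suffixes from longest down, /dl/ is the first permitted one, so coda /p/ | onset /dl/.
So the parse is plip.dlytk.
The /d/ is in the onset of syllable 2 (/dlytk/).

2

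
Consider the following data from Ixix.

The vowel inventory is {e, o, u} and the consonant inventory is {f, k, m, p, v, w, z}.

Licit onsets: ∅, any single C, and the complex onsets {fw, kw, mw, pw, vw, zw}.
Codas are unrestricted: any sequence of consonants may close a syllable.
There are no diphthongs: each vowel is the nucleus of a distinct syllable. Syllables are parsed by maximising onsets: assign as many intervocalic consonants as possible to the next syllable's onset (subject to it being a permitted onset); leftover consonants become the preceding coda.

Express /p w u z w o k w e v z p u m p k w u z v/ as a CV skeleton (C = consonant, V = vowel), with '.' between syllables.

The vowels are u, o, e, u, u — 5 nuclei, so 5 syllables.
/u…o/ gap (V1→V2): /zw/ — entire cluster is a permitted onset → onset /zw/, coda ∅.
/o…e/ gap (V2→V3): /kw/ is a licit onset in full, so it all attaches to the next syllable.
/e…u/ gap (V3→V4): /vzp/; trying suffixes from longest down, /p/ is the first permitted one, so coda /vz/ | onset /p/.
/u…u/ gap (V4→V5): /mpkw/; trying suffixes from longest down, /kw/ is the first permitted one, so coda /mp/ | onset /kw/.
So the parse is pwu.zwo.kwevz.pump.kwuzv.
Mapping each syllable to C/V: /pwu/ → CCV, /zwo/ → CCV, /kwevz/ → CCVCC, /pump/ → CVCC, /kwuzv/ → CCVCC.

CCV.CCV.CCVCC.CVCC.CCVCC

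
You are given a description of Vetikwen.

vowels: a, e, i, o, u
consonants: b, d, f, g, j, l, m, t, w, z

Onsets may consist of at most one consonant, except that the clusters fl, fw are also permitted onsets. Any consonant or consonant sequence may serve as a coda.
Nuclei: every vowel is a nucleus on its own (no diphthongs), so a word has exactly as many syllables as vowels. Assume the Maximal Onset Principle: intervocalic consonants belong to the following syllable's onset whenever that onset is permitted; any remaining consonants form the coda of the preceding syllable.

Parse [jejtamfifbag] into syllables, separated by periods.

jej.tam.fif.bag

The vowels are e, a, i, a — 4 nuclei, so 4 syllables.
V1 /e/ – V2 /a/: /jt/ splits as /j/ + /t/ (/t/ is the longest suffix that is a licit onset).
V2 /a/ – V3 /i/: /mf/ — longest licit onset from the right is /f/, leaving /m/ as coda.
V3 /i/ – V4 /a/: cluster /fb/ — the longest permitted-onset suffix is /b/; onset = /b/, preceding coda = /f/.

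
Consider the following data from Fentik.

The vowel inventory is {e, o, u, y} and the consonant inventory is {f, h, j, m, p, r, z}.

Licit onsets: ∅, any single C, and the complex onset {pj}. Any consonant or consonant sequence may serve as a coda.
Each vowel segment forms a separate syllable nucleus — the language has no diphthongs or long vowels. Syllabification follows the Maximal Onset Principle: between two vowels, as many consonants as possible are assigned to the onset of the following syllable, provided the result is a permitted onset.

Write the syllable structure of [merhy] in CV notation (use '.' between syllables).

CVC.CV

Nuclei (vowels): e, y → 2 syllables.
V1 /e/ – V2 /y/: /rh/ — longest licit onset from the right is /h/, leaving /r/ as coda.
So the parse is mer.hy.
Mapping each syllable to C/V: /mer/ → CVC, /hy/ → CV.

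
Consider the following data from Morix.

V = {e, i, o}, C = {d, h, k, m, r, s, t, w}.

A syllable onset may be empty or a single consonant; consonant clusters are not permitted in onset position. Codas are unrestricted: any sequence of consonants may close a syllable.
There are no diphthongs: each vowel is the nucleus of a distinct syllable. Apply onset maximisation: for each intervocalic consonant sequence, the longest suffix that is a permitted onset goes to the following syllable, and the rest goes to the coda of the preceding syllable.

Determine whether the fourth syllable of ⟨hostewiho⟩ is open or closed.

open

Vowels present: o, e, i, o; each is a nucleus, giving 4 syllables.
/o…e/ gap (V1→V2): /st/ — longest licit onset from the right is /t/, leaving /s/ as coda.
/e…i/ gap (V2→V3): /w/ is a single consonant, so it becomes the next onset.
/i…o/ gap (V3→V4): /h/ is a single consonant, so it becomes the next onset.
So the parse is hos.te.wi.ho.
Syllable 4 is /ho/; it ends in its nucleus with no coda, so it is open.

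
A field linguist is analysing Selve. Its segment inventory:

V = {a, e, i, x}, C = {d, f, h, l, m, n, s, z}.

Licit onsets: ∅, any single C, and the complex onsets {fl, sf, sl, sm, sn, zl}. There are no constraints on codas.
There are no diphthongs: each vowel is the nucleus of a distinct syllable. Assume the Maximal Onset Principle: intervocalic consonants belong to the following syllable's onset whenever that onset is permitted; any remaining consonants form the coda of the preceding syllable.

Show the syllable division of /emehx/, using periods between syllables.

Nuclei (vowels): e, e, x → 3 syllables.
/e…e/ gap (V1→V2): just /m/ — single C goes to the following onset.
/e…x/ gap (V2→V3): /h/ is a single consonant, so it becomes the next onset.

e.me.hx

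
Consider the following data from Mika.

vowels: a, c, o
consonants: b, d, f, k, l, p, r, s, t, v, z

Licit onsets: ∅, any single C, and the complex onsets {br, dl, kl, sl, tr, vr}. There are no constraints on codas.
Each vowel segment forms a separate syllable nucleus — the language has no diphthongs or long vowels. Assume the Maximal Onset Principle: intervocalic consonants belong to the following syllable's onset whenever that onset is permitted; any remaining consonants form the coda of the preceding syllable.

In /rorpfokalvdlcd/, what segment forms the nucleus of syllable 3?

a

Vowels present: o, o, a, c; each is a nucleus, giving 4 syllables.
The third nucleus (vowel 3 from the left) is /a/.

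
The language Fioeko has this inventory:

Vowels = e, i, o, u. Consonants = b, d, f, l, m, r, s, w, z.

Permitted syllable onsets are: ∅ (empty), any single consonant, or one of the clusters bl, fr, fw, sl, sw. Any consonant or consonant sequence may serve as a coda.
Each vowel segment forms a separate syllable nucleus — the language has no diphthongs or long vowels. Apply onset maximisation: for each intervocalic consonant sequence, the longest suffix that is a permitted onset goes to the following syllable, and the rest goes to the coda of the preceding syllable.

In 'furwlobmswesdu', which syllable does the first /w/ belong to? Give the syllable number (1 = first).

Vowels present: u, o, e, u; each is a nucleus, giving 4 syllables.
/u…o/ gap (V1→V2): /rwl/; trying suffixes from longest down, /l/ is the first permitted one, so coda /rw/ | onset /l/.
/o…e/ gap (V2→V3): cluster /bmsw/ — the longest permitted-onset suffix is /sw/; onset = /sw/, preceding coda = /bm/.
/e…u/ gap (V3→V4): /sd/ splits as /s/ + /d/ (/d/ is the longest suffix that is a licit onset).
Syllabification: furw.lobm.swes.du.
The first /w/ is in the coda of syllable 1 (/furw/).

1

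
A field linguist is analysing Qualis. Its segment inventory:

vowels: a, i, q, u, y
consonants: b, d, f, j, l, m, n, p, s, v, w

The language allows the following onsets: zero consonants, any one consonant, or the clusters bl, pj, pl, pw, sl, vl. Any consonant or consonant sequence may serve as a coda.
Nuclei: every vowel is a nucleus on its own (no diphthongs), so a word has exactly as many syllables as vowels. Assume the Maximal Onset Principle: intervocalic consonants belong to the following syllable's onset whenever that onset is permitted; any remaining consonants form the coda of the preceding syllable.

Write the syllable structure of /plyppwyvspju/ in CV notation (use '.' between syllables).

CCVC.CCVCC.CCV

Vowels present: y, y, u; each is a nucleus, giving 3 syllables.
Between /y/ (V1) and /y/ (V2): cluster /ppw/ — the longest permitted-onset suffix is /pw/; onset = /pw/, preceding coda = /p/.
Between /y/ (V2) and /u/ (V3): cluster /vspj/ — the longest permitted-onset suffix is /pj/; onset = /pj/, preceding coda = /vs/.
Syllabification: plyp.pwyvs.pju.
Mapping each syllable to C/V: /plyp/ → CCVC, /pwyvs/ → CCVCC, /pju/ → CCV.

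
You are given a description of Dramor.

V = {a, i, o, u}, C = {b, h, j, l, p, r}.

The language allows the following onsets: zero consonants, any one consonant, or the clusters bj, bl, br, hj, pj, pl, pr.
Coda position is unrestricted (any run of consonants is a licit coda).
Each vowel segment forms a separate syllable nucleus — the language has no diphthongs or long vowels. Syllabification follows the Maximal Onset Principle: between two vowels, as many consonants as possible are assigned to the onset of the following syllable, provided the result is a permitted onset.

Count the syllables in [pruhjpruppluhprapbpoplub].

Nuclei (vowels): u, u, u, a, o, u → 6 syllables.

6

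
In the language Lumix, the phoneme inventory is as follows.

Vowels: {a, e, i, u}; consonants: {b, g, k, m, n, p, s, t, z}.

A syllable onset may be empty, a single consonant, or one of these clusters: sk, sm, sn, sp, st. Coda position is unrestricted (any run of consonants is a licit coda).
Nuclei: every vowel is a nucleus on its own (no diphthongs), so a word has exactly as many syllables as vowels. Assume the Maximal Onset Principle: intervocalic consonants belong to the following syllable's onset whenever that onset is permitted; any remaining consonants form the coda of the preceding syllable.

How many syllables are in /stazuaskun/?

Vowels present: a, u, a, u; each is a nucleus, giving 4 syllables.

4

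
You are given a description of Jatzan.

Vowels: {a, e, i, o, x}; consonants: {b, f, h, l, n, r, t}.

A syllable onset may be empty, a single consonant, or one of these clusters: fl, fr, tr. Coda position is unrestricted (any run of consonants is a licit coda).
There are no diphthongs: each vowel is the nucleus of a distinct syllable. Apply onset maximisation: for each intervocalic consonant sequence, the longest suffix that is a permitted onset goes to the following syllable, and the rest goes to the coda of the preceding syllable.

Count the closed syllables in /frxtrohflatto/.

Vowels present: x, o, a, o; each is a nucleus, giving 4 syllables.
σ1/σ2 boundary: cluster /tr/ — /tr/ is itself a permitted onset, so the whole cluster goes right; preceding coda = ∅.
σ2/σ3 boundary: /hfl/; trying suffixes from longest down, /fl/ is the first permitted one, so coda /h/ | onset /fl/.
σ3/σ4 boundary: /tt/ splits as /t/ + /t/ (/t/ is the longest suffix that is a licit onset).
Result: frx.troh.flat.to.
Classifying each syllable: /frx/ (open), /troh/ (closed), /flat/ (closed), /to/ (open).
Closed syllables: 2.

2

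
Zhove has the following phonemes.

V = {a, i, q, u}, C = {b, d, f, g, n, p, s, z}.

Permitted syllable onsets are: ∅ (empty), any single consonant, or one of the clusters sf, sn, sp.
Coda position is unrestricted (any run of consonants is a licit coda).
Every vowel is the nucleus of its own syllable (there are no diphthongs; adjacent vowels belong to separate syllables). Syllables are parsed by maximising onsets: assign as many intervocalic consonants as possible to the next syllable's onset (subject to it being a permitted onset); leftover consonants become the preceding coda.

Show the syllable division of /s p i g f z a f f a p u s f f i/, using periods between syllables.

Vowels present: i, a, a, u, i; each is a nucleus, giving 5 syllables.
V1 /i/ – V2 /a/: /gfz/; trying suffixes from longest down, /z/ is the first permitted one, so coda /gf/ | onset /z/.
V2 /a/ – V3 /a/: cluster /ff/ — the longest permitted-onset suffix is /f/; onset = /f/, preceding coda = /f/.
V3 /a/ – V4 /u/: /p/ → onset of the next syllable (single consonants are always licit onsets).
V4 /u/ – V5 /i/: /sff/ — longest licit onset from the right is /f/, leaving /sf/ as coda.

spigf.zaf.fa.pusf.fi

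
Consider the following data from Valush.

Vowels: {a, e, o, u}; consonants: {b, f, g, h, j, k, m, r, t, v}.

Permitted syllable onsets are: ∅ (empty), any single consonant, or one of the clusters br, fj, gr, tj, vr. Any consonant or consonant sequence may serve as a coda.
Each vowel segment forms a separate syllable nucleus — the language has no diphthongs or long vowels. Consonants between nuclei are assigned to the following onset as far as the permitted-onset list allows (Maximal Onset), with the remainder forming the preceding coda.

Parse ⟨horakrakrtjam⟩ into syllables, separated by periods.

Vowels present: o, a, a, a; each is a nucleus, giving 4 syllables.
Between /o/ (V1) and /a/ (V2): /r/ → onset of the next syllable (single consonants are always licit onsets).
Between /a/ (V2) and /a/ (V3): cluster /kr/ — the longest permitted-onset suffix is /r/; onset = /r/, preceding coda = /k/.
Between /a/ (V3) and /a/ (V4): /krtj/ splits as /kr/ + /tj/ (/tj/ is the longest suffix that is a licit onset).

ho.rak.rakr.tjam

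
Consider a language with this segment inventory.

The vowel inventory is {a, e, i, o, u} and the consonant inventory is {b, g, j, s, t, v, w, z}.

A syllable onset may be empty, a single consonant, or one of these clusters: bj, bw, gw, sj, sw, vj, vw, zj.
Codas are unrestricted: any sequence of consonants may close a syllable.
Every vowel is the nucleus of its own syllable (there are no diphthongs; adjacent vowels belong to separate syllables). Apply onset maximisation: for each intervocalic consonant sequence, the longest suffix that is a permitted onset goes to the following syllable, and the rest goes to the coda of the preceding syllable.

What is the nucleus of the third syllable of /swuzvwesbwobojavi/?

o

The vowels are u, e, o, o, a, i — 6 nuclei, so 6 syllables.
The third nucleus (vowel 3 from the left) is /o/.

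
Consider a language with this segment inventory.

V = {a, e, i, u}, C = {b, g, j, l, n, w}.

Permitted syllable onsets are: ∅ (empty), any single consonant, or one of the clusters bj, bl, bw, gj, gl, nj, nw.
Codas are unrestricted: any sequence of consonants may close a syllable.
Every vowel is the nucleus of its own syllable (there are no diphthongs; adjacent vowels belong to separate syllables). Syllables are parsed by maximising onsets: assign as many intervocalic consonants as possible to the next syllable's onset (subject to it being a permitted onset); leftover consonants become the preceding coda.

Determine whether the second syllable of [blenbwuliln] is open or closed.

Nuclei (vowels): e, u, i → 3 syllables.
V1 /e/ – V2 /u/: /nbw/ splits as /n/ + /bw/ (/bw/ is the longest suffix that is a licit onset).
V2 /u/ – V3 /i/: /l/ is a single consonant, so it becomes the next onset.
Syllabification: blen.bwu.liln.
Syllable 2 is /bwu/; it ends in its nucleus with no coda, so it is open.

open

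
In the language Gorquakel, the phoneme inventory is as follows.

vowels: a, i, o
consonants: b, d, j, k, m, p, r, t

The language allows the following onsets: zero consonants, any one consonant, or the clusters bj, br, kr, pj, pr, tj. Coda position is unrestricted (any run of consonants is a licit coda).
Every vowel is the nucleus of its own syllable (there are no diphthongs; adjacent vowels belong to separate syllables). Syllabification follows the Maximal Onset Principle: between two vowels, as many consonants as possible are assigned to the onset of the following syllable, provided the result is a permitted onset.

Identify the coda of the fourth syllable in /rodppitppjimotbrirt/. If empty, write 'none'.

The vowels are o, i, i, o, i — 5 nuclei, so 5 syllables.
V1 /o/ – V2 /i/: /dpp/ splits as /dp/ + /p/ (/p/ is the longest suffix that is a licit onset).
V2 /i/ – V3 /i/: /tppj/ splits as /tp/ + /pj/ (/pj/ is the longest suffix that is a licit onset).
V3 /i/ – V4 /o/: /m/ is a single consonant, so it becomes the next onset.
V4 /o/ – V5 /i/: /tbr/ — longest licit onset from the right is /br/, leaving /t/ as coda.
Syllabification: rodp.pitp.pji.mot.brirt.
Syllable 4 is /mot/: onset /m/, nucleus /o/, coda /t/.

t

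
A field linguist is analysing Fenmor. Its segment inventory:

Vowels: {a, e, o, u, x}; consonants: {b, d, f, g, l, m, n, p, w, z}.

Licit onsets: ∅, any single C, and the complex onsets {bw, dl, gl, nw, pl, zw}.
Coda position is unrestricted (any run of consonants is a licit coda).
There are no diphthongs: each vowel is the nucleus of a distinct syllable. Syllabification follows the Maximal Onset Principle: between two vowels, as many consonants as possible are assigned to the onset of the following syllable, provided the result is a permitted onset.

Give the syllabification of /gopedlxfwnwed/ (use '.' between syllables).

go.pe.dlxfw.nwed

The vowels are o, e, x, e — 4 nuclei, so 4 syllables.
σ1/σ2 boundary: /p/ → onset of the next syllable (single consonants are always licit onsets).
σ2/σ3 boundary: /dl/ — entire cluster is a permitted onset → onset /dl/, coda ∅.
σ3/σ4 boundary: /fwnw/; trying suffixes from longest down, /nw/ is the first permitted one, so coda /fw/ | onset /nw/.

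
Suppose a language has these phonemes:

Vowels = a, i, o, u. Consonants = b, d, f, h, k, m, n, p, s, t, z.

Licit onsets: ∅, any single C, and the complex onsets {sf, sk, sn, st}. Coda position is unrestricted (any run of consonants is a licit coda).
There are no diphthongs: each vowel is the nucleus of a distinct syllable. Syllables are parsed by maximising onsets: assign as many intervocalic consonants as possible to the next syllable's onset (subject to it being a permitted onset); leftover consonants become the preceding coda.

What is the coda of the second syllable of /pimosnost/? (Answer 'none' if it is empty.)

The vowels are i, o, o — 3 nuclei, so 3 syllables.
Between /i/ (V1) and /o/ (V2): just /m/ — single C goes to the following onset.
Between /o/ (V2) and /o/ (V3): cluster /sn/ — /sn/ is itself a permitted onset, so the whole cluster goes right; preceding coda = ∅.
So the parse is pi.mo.snost.
Syllable 2 is /mo/: onset /m/, nucleus /o/, coda ∅.

none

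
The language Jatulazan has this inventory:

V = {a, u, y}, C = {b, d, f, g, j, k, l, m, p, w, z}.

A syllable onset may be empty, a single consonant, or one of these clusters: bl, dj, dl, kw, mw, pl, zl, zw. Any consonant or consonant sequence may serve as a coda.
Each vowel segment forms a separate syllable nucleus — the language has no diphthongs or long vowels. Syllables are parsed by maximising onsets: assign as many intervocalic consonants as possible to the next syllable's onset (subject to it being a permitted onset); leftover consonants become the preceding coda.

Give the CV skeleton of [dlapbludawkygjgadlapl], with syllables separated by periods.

Vowels present: a, u, a, y, a, a; each is a nucleus, giving 6 syllables.
V1 /a/ – V2 /u/: /pbl/ — longest licit onset from the right is /bl/, leaving /p/ as coda.
V2 /u/ – V3 /a/: /d/ is a single consonant, so it becomes the next onset.
V3 /a/ – V4 /y/: cluster /wk/ — the longest permitted-onset suffix is /k/; onset = /k/, preceding coda = /w/.
V4 /y/ – V5 /a/: /gjg/; trying suffixes from longest down, /g/ is the first permitted one, so coda /gj/ | onset /g/.
V5 /a/ – V6 /a/: /dl/ is a licit onset in full, so it all attaches to the next syllable.
Syllabification: dlap.blu.daw.kygj.ga.dlapl.
Mapping each syllable to C/V: /dlap/ → CCVC, /blu/ → CCV, /daw/ → CVC, /kygj/ → CVCC, /ga/ → CV, /dlapl/ → CCVCC.

CCVC.CCV.CVC.CVCC.CV.CCVCC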